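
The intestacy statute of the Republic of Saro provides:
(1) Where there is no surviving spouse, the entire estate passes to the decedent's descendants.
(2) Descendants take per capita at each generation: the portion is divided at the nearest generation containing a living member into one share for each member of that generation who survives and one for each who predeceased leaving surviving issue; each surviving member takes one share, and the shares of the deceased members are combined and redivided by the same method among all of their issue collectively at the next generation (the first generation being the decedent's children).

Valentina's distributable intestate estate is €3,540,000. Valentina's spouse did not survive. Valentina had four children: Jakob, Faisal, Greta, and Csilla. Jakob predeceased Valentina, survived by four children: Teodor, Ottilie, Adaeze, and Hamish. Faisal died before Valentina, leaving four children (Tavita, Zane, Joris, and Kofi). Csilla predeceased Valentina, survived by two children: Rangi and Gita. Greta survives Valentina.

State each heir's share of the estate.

Teodor: €265,500; Ottilie: €265,500; Adaeze: €265,500; Hamish: €265,500; Tavita: €265,500; Zane: €265,500; Joris: €265,500; Kofi: €265,500; Greta: €885,000; Rangi: €265,500; Gita: €265,500

The entire €3,540,000 passes to the descendants.
That amount (€3,540,000) is divided at the children's generation into 4 shares of €885,000. Greta takes €885,000. The 3 shares of the deceased (Jakob, Faisal, and Csilla) are combined into a pool of €2,655,000.
That pool (€2,655,000) is divided at the grandchildren's generation equally among Teodor, Ottilie, Adaeze, Hamish, Tavita, Zane, Joris, Kofi, Rangi, and Gita: €265,500 each.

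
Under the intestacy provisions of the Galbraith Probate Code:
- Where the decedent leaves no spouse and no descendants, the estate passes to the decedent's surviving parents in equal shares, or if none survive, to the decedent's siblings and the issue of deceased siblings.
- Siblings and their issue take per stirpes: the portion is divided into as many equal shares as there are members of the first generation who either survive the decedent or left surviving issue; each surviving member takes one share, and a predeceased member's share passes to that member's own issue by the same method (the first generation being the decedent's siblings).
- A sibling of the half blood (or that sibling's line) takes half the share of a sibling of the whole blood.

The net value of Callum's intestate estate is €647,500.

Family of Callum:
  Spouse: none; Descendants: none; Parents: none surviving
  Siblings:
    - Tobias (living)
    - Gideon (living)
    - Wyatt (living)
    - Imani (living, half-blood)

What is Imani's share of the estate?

The entire €647,500 passes to the siblings and their issue.
Counting each half-blood sibling's line as half a unit, there are 7/2 units in €647,500, so one unit is €185,000. Whole-blood lines (Tobias, Gideon, and Wyatt) take €185,000 each; half-blood lines (Imani) take €92,500 each.

Imani receives €92,500.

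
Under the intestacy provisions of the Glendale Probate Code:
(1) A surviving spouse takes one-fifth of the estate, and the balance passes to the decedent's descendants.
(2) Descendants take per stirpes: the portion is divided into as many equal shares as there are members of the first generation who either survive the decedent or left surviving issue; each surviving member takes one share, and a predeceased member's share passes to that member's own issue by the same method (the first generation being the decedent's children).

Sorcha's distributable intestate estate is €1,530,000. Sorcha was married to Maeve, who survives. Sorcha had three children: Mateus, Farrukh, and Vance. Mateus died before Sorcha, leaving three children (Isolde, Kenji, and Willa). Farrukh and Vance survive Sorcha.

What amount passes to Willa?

Maeve takes one-fifth of €1,530,000 = €306,000. The remaining €1,224,000 passes to the descendants.
The descendants' portion (€1,224,000) is divided into 3 shares of €408,000: Farrukh and Vance each take €408,000; Mateus's €408,000 share passes to Mateus's issue.
Mateus's share (€408,000) is divided into 3 shares of €136,000: Isolde, Kenji, and Willa each take €136,000.

Willa receives €136,000.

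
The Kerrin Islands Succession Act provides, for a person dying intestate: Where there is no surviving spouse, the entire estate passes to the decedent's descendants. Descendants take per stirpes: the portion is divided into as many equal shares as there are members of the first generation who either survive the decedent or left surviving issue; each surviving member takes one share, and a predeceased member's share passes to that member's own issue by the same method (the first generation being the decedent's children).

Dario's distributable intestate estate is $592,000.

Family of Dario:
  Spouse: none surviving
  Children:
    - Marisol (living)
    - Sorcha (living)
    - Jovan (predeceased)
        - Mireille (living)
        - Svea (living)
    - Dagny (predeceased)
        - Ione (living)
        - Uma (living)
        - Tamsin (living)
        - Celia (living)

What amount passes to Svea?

Svea receives $74,000.

The entire $592,000 passes to the descendants.
That amount ($592,000) is divided into 4 shares of $148,000: Marisol and Sorcha each take $148,000; Jovan's $148,000 share passes to Jovan's issue; Dagny's $148,000 share passes to Dagny's issue.
Jovan's share ($148,000) is divided into 2 shares of $74,000: Mireille and Svea each take $74,000.
Dagny's share ($148,000) is divided into 4 shares of $37,000: Ione, Uma, Tamsin, and Celia each take $37,000.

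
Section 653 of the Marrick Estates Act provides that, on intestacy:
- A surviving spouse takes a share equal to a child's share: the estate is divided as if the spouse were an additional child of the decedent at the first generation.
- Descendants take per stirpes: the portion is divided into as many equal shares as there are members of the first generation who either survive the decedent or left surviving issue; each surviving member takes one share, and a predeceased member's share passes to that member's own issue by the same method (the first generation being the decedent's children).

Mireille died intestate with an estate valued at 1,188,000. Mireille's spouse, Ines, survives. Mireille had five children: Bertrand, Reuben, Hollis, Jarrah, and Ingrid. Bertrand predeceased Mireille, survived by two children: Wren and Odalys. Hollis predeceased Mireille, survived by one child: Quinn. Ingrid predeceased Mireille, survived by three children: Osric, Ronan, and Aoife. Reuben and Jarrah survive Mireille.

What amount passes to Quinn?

Quinn receives 198,000.

The spouse counts as an additional share at the children's level, so there are 6 primary shares of 198,000. Ines takes one such share (198,000).
The children's combined portion (990,000) is divided into 5 shares of 198,000: Reuben and Jarrah each take 198,000; Bertrand's 198,000 share passes to Bertrand's issue; Hollis's 198,000 share passes to Hollis's issue; Ingrid's 198,000 share passes to Ingrid's issue.
Bertrand's share (198,000) is divided into 2 shares of 99,000: Wren and Odalys each take 99,000.
Hollis's share (198,000) passes entirely to Quinn.
Ingrid's share (198,000) is divided into 3 shares of 66,000: Osric, Ronan, and Aoife each take 66,000.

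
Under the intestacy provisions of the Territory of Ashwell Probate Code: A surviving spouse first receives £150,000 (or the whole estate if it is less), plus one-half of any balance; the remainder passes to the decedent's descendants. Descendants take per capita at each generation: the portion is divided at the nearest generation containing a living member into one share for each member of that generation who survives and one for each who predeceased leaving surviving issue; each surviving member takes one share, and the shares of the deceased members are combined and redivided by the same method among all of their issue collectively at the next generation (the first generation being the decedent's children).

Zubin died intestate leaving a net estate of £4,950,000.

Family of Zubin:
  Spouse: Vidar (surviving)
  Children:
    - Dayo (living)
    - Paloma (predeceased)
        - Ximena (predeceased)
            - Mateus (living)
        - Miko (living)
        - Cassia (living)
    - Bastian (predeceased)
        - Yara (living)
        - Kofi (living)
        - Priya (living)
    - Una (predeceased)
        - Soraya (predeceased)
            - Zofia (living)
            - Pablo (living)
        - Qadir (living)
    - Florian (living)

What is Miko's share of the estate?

Miko receives £180,000.

Vidar first takes £150,000, leaving a balance of £4,800,000. Vidar then takes one-half of the balance (£2,400,000), for a total of £2,550,000. The remaining £2,400,000 passes to the descendants.
The descendants' portion (£2,400,000) is divided at the children's generation into 5 shares of £480,000. Dayo and Florian each take £480,000. The 3 shares of the deceased (Paloma, Bastian, and Una) are combined into a pool of £1,440,000.
That pool (£1,440,000) is divided at the grandchildren's generation into 8 shares of £180,000. Miko, Cassia, Yara, Kofi, Priya, and Qadir each take £180,000. The 2 shares of the deceased (Ximena and Soraya) are combined into a pool of £360,000.
That pool (£360,000) is divided at the great-grandchildren's generation equally among Mateus, Zofia, and Pablo: £120,000 each.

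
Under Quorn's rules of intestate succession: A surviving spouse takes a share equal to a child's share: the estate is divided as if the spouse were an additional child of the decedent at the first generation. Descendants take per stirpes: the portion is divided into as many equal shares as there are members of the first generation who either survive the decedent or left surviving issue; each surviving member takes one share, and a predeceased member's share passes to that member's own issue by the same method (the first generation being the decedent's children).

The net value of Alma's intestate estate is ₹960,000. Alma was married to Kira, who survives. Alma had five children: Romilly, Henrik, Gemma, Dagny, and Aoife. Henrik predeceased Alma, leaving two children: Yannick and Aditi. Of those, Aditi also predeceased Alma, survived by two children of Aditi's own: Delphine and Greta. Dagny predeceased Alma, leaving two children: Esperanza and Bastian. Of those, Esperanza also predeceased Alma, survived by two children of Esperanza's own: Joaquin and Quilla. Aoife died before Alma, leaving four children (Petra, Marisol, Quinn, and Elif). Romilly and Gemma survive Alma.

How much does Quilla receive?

Quilla receives ₹40,000.

The spouse counts as an additional share at the children's level, so there are 6 primary shares of ₹160,000. Kira takes one such share (₹160,000).
The children's combined portion (₹800,000) is divided into 5 shares of ₹160,000: Romilly and Gemma each take ₹160,000; Henrik's ₹160,000 share passes to Henrik's issue; Dagny's ₹160,000 share passes to Dagny's issue; Aoife's ₹160,000 share passes to Aoife's issue.
Henrik's share (₹160,000) is divided into 2 shares of ₹80,000: Yannick takes ₹80,000; Aditi's ₹80,000 share passes to Aditi's issue.
Aditi's share (₹80,000) is divided into 2 shares of ₹40,000: Delphine and Greta each take ₹40,000.
Dagny's share (₹160,000) is divided into 2 shares of ₹80,000: Bastian takes ₹80,000; Esperanza's ₹80,000 share passes to Esperanza's issue.
Esperanza's share (₹80,000) is divided into 2 shares of ₹40,000: Joaquin and Quilla each take ₹40,000.
Aoife's share (₹160,000) is divided into 4 shares of ₹40,000: Petra, Marisol, Quinn, and Elif each take ₹40,000.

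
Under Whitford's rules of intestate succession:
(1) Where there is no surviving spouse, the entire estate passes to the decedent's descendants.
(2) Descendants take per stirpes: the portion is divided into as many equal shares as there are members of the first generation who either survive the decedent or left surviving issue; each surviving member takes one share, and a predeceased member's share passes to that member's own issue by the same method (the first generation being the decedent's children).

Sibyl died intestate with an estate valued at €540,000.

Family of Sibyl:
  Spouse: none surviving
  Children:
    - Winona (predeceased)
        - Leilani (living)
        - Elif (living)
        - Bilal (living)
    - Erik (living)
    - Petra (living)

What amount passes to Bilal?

Bilal receives €60,000.

The entire €540,000 passes to the descendants.
That amount (€540,000) is divided into 3 shares of €180,000: Erik and Petra each take €180,000; Winona's €180,000 share passes to Winona's issue.
Winona's share (€180,000) is divided into 3 shares of €60,000: Leilani, Elif, and Bilal each take €60,000.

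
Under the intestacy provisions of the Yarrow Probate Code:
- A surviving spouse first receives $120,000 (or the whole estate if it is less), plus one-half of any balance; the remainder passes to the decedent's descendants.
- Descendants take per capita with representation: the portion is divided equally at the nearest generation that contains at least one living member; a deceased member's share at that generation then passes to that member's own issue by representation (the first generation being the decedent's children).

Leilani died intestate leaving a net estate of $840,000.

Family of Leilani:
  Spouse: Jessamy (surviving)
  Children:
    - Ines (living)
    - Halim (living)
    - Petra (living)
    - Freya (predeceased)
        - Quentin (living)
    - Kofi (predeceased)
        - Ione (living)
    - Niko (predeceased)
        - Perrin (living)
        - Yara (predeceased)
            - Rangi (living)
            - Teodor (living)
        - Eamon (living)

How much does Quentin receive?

Quentin receives $60,000.

Jessamy first takes $120,000, leaving a balance of $720,000. Jessamy then takes one-half of the balance ($360,000), for a total of $480,000. The remaining $360,000 passes to the descendants.
The descendants' portion ($360,000) is divided into 6 shares of $60,000: Ines, Halim, and Petra each take $60,000; Freya's $60,000 share passes to Freya's issue; Kofi's $60,000 share passes to Kofi's issue; Niko's $60,000 share passes to Niko's issue.
Freya's share ($60,000) passes entirely to Quentin.
Kofi's share ($60,000) passes entirely to Ione.
Niko's share ($60,000) is divided into 3 shares of $20,000: Perrin and Eamon each take $20,000; Yara's $20,000 share passes to Yara's issue.
Yara's share ($20,000) is divided into 2 shares of $10,000: Rangi and Teodor each take $10,000.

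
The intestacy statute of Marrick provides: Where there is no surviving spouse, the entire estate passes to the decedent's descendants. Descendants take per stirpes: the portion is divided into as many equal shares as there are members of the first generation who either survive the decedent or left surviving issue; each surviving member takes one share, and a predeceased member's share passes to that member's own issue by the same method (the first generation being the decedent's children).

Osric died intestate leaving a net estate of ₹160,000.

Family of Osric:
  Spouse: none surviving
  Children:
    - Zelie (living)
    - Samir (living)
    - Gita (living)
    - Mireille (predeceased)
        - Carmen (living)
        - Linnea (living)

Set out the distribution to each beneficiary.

Zelie: ₹40,000; Samir: ₹40,000; Gita: ₹40,000; Carmen: ₹20,000; Linnea: ₹20,000

The entire ₹160,000 passes to the descendants.
That amount (₹160,000) is divided into 4 shares of ₹40,000: Zelie, Samir, and Gita each take ₹40,000; Mireille's ₹40,000 share passes to Mireille's issue.
Mireille's share (₹40,000) is divided into 2 shares of ₹20,000: Carmen and Linnea each take ₹20,000.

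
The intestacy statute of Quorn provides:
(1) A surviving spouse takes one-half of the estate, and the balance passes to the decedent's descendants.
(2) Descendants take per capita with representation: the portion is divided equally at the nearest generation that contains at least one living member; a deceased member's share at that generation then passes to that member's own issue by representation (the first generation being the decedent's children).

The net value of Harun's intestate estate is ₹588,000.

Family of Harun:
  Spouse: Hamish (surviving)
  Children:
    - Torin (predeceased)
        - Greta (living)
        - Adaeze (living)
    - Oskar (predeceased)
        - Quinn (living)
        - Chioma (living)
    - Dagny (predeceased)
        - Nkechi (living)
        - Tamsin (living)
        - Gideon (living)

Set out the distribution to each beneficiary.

Hamish takes one-half of ₹588,000 = ₹294,000. The remaining ₹294,000 passes to the descendants.
No child survives, so the initial division is made at the grandchildren's generation.
The descendants' portion (₹294,000) is divided into 7 shares of ₹42,000: Greta, Adaeze, Quinn, Chioma, Nkechi, Tamsin, and Gideon each take ₹42,000.

Hamish: ₹294,000; Greta: ₹42,000; Adaeze: ₹42,000; Quinn: ₹42,000; Chioma: ₹42,000; Nkechi: ₹42,000; Tamsin: ₹42,000; Gideon: ₹42,000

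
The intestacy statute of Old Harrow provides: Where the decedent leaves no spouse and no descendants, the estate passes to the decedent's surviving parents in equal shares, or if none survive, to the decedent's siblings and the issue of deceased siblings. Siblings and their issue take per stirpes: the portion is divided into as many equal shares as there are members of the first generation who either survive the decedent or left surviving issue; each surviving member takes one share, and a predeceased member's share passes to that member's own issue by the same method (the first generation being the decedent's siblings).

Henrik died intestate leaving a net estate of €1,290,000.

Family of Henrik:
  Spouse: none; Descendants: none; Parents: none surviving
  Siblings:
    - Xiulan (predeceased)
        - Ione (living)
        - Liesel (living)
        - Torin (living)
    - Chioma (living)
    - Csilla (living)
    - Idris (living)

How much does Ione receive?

The entire €1,290,000 passes to the siblings and their issue.
That amount (€1,290,000) is divided into 4 shares of €322,500: Chioma, Csilla, and Idris each take €322,500; Xiulan's €322,500 share passes to Xiulan's issue.
Xiulan's share (€322,500) is divided into 3 shares of €107,500: Ione, Liesel, and Torin each take €107,500.

Ione receives €107,500.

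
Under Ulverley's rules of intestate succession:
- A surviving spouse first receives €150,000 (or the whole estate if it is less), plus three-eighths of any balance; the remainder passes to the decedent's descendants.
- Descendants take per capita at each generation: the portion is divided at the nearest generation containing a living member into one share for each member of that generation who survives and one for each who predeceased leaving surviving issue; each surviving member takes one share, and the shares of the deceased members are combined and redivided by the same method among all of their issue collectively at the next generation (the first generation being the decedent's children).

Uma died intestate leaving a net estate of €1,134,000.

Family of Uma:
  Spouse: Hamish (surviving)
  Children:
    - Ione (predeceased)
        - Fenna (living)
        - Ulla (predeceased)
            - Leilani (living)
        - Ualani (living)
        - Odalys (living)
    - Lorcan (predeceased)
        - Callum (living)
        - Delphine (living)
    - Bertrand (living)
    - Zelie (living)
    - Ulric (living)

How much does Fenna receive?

Fenna receives €41,000.

Hamish first takes €150,000, leaving a balance of €984,000. Hamish then takes three-eighths of the balance (€369,000), for a total of €519,000. The remaining €615,000 passes to the descendants.
The descendants' portion (€615,000) is divided at the children's generation into 5 shares of €123,000. Bertrand, Zelie, and Ulric each take €123,000. The 2 shares of the deceased (Ione and Lorcan) are combined into a pool of €246,000.
That pool (€246,000) is divided at the grandchildren's generation into 6 shares of €41,000. Fenna, Ualani, Odalys, Callum, and Delphine each take €41,000. The remaining share for the deceased Ulla (€41,000) is carried to the next generation.
That pool (€41,000) passes entirely to Leilani, the sole taker at the great-grandchildren's generation.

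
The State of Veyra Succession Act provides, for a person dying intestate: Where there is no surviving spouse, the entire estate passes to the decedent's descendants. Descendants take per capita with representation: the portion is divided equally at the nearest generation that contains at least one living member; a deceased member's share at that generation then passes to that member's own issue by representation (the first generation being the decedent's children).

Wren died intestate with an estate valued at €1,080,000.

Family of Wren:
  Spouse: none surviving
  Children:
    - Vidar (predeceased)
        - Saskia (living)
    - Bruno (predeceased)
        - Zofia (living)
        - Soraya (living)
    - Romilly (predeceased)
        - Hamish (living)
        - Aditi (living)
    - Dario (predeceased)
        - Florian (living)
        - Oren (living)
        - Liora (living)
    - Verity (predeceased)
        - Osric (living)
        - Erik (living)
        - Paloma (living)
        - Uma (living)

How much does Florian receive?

Florian receives €90,000.

The entire €1,080,000 passes to the descendants.
No child survives, so the initial division is made at the grandchildren's generation.
That amount (€1,080,000) is divided into 12 shares of €90,000: Saskia, Zofia, Soraya, Hamish, Aditi, Florian, Oren, Liora, Osric, Erik, Paloma, and Uma each take €90,000.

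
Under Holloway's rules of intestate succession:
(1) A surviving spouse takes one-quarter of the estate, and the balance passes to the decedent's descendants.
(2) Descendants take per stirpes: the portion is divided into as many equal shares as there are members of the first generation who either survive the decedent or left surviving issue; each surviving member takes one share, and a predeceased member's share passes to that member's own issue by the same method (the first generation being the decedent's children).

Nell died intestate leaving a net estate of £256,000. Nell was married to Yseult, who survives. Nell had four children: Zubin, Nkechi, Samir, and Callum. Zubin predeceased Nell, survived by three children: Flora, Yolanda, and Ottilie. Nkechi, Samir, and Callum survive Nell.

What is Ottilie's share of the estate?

Yseult takes one-quarter of £256,000 = £64,000. The remaining £192,000 passes to the descendants.
The descendants' portion (£192,000) is divided into 4 shares of £48,000: Nkechi, Samir, and Callum each take £48,000; Zubin's £48,000 share passes to Zubin's issue.
Zubin's share (£48,000) is divided into 3 shares of £16,000: Flora, Yolanda, and Ottilie each take £16,000.

Ottilie receives £16,000.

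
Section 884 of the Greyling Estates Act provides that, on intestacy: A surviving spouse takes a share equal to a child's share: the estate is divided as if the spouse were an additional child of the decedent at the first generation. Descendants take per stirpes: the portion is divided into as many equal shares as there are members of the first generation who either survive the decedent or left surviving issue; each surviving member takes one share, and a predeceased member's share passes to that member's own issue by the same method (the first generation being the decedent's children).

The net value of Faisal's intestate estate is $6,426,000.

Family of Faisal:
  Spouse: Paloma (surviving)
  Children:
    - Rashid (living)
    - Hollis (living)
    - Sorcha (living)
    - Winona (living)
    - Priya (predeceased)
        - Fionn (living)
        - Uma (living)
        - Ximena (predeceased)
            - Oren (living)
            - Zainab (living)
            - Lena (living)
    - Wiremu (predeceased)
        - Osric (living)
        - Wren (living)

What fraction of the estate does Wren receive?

Wren receives 1/14 of the estate.

The spouse counts as an additional share at the children's level, so there are 7 primary shares of $918,000. Paloma takes one such share ($918,000).
The children's combined portion ($5,508,000) is divided into 6 shares of $918,000: Rashid, Hollis, Sorcha, and Winona each take $918,000; Priya's $918,000 share passes to Priya's issue; Wiremu's $918,000 share passes to Wiremu's issue.
Priya's share ($918,000) is divided into 3 shares of $306,000: Fionn and Uma each take $306,000; Ximena's $306,000 share passes to Ximena's issue.
Ximena's share ($306,000) is divided into 3 shares of $102,000: Oren, Zainab, and Lena each take $102,000.
Wiremu's share ($918,000) is divided into 2 shares of $459,000: Osric and Wren each take $459,000.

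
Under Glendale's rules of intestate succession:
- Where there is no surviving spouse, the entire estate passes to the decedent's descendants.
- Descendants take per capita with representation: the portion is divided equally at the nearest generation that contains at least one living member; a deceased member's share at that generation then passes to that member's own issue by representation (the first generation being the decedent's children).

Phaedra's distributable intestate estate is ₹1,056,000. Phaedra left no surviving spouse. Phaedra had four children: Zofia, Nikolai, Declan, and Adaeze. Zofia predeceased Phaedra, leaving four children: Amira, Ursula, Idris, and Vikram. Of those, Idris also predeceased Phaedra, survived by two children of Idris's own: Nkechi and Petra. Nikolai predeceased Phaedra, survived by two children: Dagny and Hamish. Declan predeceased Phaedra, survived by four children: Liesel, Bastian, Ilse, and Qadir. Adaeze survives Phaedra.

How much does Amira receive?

Amira receives ₹66,000.

The entire ₹1,056,000 passes to the descendants.
That amount (₹1,056,000) is divided into 4 shares of ₹264,000: Adaeze takes ₹264,000; Zofia's ₹264,000 share passes to Zofia's issue; Nikolai's ₹264,000 share passes to Nikolai's issue; Declan's ₹264,000 share passes to Declan's issue.
Zofia's share (₹264,000) is divided into 4 shares of ₹66,000: Amira, Ursula, and Vikram each take ₹66,000; Idris's ₹66,000 share passes to Idris's issue.
Idris's share (₹66,000) is divided into 2 shares of ₹33,000: Nkechi and Petra each take ₹33,000.
Nikolai's share (₹264,000) is divided into 2 shares of ₹132,000: Dagny and Hamish each take ₹132,000.
Declan's share (₹264,000) is divided into 4 shares of ₹66,000: Liesel, Bastian, Ilse, and Qadir each take ₹66,000.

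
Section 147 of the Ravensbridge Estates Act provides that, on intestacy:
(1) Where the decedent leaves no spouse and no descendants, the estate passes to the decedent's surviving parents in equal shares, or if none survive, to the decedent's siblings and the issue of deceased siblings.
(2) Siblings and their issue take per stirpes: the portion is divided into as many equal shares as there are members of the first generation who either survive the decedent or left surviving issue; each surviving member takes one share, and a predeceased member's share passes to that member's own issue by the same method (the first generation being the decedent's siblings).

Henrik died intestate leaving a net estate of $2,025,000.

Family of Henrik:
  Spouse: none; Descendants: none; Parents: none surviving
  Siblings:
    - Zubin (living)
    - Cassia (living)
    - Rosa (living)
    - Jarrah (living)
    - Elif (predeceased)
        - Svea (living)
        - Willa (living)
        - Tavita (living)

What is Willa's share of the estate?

Willa receives $135,000.

The entire $2,025,000 passes to the siblings and their issue.
That amount ($2,025,000) is divided into 5 shares of $405,000: Zubin, Cassia, Rosa, and Jarrah each take $405,000; Elif's $405,000 share passes to Elif's issue.
Elif's share ($405,000) is divided into 3 shares of $135,000: Svea, Willa, and Tavita each take $135,000.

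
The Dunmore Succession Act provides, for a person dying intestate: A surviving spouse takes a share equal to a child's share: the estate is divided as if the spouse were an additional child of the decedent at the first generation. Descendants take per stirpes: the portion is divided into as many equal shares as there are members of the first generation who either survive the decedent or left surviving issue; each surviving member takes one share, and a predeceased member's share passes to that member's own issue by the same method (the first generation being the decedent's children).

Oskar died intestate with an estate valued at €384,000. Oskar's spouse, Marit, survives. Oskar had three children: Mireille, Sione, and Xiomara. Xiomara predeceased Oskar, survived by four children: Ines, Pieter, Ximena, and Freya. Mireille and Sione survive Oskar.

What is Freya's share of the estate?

The spouse counts as an additional share at the children's level, so there are 4 primary shares of €96,000. Marit takes one such share (€96,000).
The children's combined portion (€288,000) is divided into 3 shares of €96,000: Mireille and Sione each take €96,000; Xiomara's €96,000 share passes to Xiomara's issue.
Xiomara's share (€96,000) is divided into 4 shares of €24,000: Ines, Pieter, Ximena, and Freya each take €24,000.

Freya receives €24,000.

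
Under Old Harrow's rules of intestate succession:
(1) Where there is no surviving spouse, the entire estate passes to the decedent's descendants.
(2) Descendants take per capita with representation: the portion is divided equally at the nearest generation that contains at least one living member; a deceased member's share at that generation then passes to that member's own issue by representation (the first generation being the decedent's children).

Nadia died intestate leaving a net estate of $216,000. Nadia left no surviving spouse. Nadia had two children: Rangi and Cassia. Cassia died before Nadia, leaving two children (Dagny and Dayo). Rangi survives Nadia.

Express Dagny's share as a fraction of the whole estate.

Dagny receives 1/4 of the estate.

The entire $216,000 passes to the descendants.
That amount ($216,000) is divided into 2 shares of $108,000: Rangi takes $108,000; Cassia's $108,000 share passes to Cassia's issue.
Cassia's share ($108,000) is divided into 2 shares of $54,000: Dagny and Dayo each take $54,000.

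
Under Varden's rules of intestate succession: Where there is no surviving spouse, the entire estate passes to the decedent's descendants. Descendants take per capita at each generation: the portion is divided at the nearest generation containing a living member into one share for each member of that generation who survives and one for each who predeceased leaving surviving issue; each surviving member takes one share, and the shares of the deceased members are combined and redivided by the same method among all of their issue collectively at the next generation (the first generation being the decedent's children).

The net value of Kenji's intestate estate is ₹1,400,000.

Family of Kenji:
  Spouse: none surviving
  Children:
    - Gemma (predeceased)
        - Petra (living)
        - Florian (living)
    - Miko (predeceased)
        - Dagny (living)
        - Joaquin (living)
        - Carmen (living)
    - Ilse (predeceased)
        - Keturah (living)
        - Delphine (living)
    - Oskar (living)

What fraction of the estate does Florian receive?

Florian receives 3/28 of the estate.

The entire ₹1,400,000 passes to the descendants.
That amount (₹1,400,000) is divided at the children's generation into 4 shares of ₹350,000. Oskar takes ₹350,000. The 3 shares of the deceased (Gemma, Miko, and Ilse) are combined into a pool of ₹1,050,000.
That pool (₹1,050,000) is divided at the grandchildren's generation equally among Petra, Florian, Dagny, Joaquin, Carmen, Keturah, and Delphine: ₹150,000 each.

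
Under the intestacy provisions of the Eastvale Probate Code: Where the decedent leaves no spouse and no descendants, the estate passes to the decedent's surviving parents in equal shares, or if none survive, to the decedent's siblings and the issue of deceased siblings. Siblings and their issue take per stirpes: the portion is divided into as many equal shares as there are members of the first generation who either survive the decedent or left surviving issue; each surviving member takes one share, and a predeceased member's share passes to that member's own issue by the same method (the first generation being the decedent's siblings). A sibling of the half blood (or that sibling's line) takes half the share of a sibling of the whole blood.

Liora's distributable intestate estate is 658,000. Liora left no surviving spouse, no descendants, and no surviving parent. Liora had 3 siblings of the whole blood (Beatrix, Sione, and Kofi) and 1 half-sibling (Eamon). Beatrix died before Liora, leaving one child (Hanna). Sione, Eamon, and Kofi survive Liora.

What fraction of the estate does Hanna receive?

Hanna receives 2/7 of the estate.

The entire 658,000 passes to the siblings and their issue.
Counting each half-blood sibling's line as half a unit, there are 7/2 units in 658,000, so one unit is 188,000. Whole-blood lines (Beatrix, Sione, and Kofi) take 188,000 each; half-blood lines (Eamon) take 94,000 each.
Beatrix's share (188,000) passes entirely to Hanna.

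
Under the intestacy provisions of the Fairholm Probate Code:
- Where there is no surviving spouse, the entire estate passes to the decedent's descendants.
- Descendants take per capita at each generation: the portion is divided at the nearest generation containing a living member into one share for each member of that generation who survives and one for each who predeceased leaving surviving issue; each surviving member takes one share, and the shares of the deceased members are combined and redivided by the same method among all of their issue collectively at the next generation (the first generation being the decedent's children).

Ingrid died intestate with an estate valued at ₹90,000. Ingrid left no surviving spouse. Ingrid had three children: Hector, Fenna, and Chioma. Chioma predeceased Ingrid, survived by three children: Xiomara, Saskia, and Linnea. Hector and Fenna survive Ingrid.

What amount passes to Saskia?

Saskia receives ₹10,000.

The entire ₹90,000 passes to the descendants.
That amount (₹90,000) is divided at the children's generation into 3 shares of ₹30,000. Hector and Fenna each take ₹30,000. The remaining share for the deceased Chioma (₹30,000) is carried to the next generation.
That pool (₹30,000) is divided at the grandchildren's generation equally among Xiomara, Saskia, and Linnea: ₹10,000 each.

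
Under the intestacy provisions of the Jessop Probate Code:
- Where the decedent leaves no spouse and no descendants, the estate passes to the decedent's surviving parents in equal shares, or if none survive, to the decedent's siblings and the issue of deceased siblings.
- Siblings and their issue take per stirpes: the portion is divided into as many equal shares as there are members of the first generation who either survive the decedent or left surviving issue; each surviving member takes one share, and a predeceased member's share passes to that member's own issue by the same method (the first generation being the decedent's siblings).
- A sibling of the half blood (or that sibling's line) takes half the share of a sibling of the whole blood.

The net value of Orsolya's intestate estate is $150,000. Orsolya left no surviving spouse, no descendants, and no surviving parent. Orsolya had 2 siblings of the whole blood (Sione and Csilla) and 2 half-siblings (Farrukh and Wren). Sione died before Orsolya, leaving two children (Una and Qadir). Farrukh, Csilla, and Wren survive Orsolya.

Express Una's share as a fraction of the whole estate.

Una receives 1/6 of the estate.

The entire $150,000 passes to the siblings and their issue.
Counting each half-blood sibling's line as half a unit, there are 3 units in $150,000, so one unit is $50,000. Whole-blood lines (Sione and Csilla) take $50,000 each; half-blood lines (Farrukh and Wren) take $25,000 each.
Sione's share ($50,000) is divided into 2 shares of $25,000: Una and Qadir each take $25,000.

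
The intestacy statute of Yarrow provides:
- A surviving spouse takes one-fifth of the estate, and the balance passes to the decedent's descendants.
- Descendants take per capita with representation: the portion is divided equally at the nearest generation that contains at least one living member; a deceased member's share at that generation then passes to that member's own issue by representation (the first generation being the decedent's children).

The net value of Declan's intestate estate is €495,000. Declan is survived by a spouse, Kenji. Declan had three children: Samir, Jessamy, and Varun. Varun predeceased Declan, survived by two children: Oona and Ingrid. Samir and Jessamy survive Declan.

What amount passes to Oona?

Kenji takes one-fifth of €495,000 = €99,000. The remaining €396,000 passes to the descendants.
The descendants' portion (€396,000) is divided into 3 shares of €132,000: Samir and Jessamy each take €132,000; Varun's €132,000 share passes to Varun's issue.
Varun's share (€132,000) is divided into 2 shares of €66,000: Oona and Ingrid each take €66,000.

Oona receives €66,000.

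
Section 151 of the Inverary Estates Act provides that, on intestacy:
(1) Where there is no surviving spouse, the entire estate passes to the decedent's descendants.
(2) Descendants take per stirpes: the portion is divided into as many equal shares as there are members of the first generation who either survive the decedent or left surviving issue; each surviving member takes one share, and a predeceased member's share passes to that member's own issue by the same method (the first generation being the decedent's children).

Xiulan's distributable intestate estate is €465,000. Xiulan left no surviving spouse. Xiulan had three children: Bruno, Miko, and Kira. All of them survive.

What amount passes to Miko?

The entire €465,000 passes to the descendants.
That amount (€465,000) is divided into 3 shares of €155,000: Bruno, Miko, and Kira each take €155,000.

Miko receives €155,000.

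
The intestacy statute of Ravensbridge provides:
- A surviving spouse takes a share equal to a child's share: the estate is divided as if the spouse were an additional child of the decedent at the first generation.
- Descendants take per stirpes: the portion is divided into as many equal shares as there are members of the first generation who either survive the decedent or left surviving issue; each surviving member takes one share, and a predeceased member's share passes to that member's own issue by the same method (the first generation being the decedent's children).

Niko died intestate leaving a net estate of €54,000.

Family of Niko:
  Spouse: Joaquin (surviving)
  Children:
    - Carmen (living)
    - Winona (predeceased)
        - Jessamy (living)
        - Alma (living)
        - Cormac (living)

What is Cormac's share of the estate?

The spouse counts as an additional share at the children's level, so there are 3 primary shares of €18,000. Joaquin takes one such share (€18,000).
The children's combined portion (€36,000) is divided into 2 shares of €18,000: Carmen takes €18,000; Winona's €18,000 share passes to Winona's issue.
Winona's share (€18,000) is divided into 3 shares of €6,000: Jessamy, Alma, and Cormac each take €6,000.

Cormac receives €6,000.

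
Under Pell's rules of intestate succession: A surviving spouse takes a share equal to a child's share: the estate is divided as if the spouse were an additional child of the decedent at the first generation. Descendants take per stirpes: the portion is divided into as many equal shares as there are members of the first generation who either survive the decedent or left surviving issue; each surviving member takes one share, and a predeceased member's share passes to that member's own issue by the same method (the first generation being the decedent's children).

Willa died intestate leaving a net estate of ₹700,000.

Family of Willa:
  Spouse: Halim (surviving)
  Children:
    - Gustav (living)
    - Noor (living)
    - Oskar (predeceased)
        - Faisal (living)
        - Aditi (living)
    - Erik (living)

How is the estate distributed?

The spouse counts as an additional share at the children's level, so there are 5 primary shares of ₹140,000. Halim takes one such share (₹140,000).
The children's combined portion (₹560,000) is divided into 4 shares of ₹140,000: Gustav, Noor, and Erik each take ₹140,000; Oskar's ₹140,000 share passes to Oskar's issue.
Oskar's share (₹140,000) is divided into 2 shares of ₹70,000: Faisal and Aditi each take ₹70,000.

Halim: ₹140,000; Gustav: ₹140,000; Noor: ₹140,000; Faisal: ₹70,000; Aditi: ₹70,000; Erik: ₹140,000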